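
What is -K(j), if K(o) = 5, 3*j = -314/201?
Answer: -5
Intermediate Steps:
j = -314/603 (j = (-314/201)/3 = (-314*1/201)/3 = (⅓)*(-314/201) = -314/603 ≈ -0.52073)
-K(j) = -1*5 = -5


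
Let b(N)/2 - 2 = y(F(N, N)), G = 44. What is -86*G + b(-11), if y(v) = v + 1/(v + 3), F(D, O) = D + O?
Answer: -72658/19 ≈ -3824.1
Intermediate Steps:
y(v) = v + 1/(3 + v)
b(N) = 4 + 2*(1 + 4*N**2 + 6*N)/(3 + 2*N) (b(N) = 4 + 2*((1 + (N + N)**2 + 3*(N + N))/(3 + (N + N))) = 4 + 2*((1 + (2*N)**2 + 3*(2*N))/(3 + 2*N)) = 4 + 2*((1 + 4*N**2 + 6*N)/(3 + 2*N)) = 4 + 2*(1 + 4*N**2 + 6*N)/(3 + 2*N))
-86*G + b(-11) = -86*44 + 2*(7 + 4*(-11)**2 + 10*(-11))/(3 + 2*(-11)) = -3784 + 2*(7 + 4*121 - 110)/(3 - 22) = -3784 + 2*(7 + 484 - 110)/(-19) = -3784 + 2*(-1/19)*381 = -3784 - 762/19 = -72658/19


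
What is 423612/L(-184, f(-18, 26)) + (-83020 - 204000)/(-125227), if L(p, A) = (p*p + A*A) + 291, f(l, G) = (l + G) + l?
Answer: 62877233864/4288649069 ≈ 14.661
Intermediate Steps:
f(l, G) = G + 2*l (f(l, G) = (G + l) + l = G + 2*l)
L(p, A) = 291 + A**2 + p**2 (L(p, A) = (p**2 + A**2) + 291 = (A**2 + p**2) + 291 = 291 + A**2 + p**2)
423612/L(-184, f(-18, 26)) + (-83020 - 204000)/(-125227) = 423612/(291 + (26 + 2*(-18))**2 + (-184)**2) + (-83020 - 204000)/(-125227) = 423612/(291 + (26 - 36)**2 + 33856) - 287020*(-1/125227) = 423612/(291 + (-10)**2 + 33856) + 287020/125227 = 423612/(291 + 100 + 33856) + 287020/125227 = 423612/34247 + 287020/125227 = 62877233864/4288649069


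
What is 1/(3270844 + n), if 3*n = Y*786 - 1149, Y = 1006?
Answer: 1/3534033 ≈ 2.8296e-7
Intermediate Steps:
n = 263189 (n = (1006*786 - 1149)/3 = (790716 - 1149)/3 = (⅓)*789567 = 263189)
1/(3270844 + n) = 1/(3270844 + 263189) = 1/3534033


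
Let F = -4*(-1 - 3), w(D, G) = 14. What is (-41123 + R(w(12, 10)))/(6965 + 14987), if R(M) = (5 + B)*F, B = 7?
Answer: -40931/21952 ≈ -1.8646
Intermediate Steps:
F = 16 (F = -4*(-4) = 16)
R(M) = 192 (R(M) = (5 + 7)*16 = 12*16 = 192)
(-41123 + R(w(12, 10)))/(6965 + 14987) = (-41123 + 192)/(6965 + 14987) = -40931/21952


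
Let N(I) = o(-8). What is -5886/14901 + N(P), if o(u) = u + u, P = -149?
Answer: -81434/4967 ≈ -16.395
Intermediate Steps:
o(u) = 2*u
N(I) = -16 (N(I) = 2*(-8) = -16)
-5886/14901 + N(P) = -5886/14901 - 16 = -5886*1/14901 - 16 = -1962/4967 - 16 = -81434/4967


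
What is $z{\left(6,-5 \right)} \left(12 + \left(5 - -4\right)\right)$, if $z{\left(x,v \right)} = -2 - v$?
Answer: $63$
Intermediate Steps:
$z{\left(6,-5 \right)} \left(12 + \left(5 - -4\right)\right) = \left(-2 - -5\right) \left(12 + \left(5 - -4\right)\right) = \left(-2 + 5\right) \left(12 + \left(5 + 4\right)\right) = 3 \left(12 + 9\right) = 3 \cdot 21 = 63$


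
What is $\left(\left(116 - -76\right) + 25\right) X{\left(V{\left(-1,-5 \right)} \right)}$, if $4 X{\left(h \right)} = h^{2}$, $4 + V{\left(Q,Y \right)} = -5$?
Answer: $\frac{17577}{4} \approx 4394.3$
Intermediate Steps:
$V{\left(Q,Y \right)} = -9$ ($V{\left(Q,Y \right)} = -4 - 5 = -9$)
$X{\left(h \right)} = \frac{h^{2}}{4}$
$\left(\left(116 - -76\right) + 25\right) X{\left(V{\left(-1,-5 \right)} \right)} = \left(\left(116 - -76\right) + 25\right) \frac{\left(-9\right)^{2}}{4} = \left(\left(116 + 76\right) + 25\right) \frac{1}{4} \cdot 81 = \left(192 + 25\right) \frac{81}{4} = 217 \cdot \frac{81}{4} = \frac{17577}{4}$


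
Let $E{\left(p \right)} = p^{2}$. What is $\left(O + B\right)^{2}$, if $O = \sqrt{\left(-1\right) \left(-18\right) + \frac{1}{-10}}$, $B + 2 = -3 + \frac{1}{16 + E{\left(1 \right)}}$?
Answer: $\frac{122291}{2890} - \frac{84 \sqrt{1790}}{85} \approx 0.50458$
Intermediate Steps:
$B = - \frac{84}{17}$ ($B = -2 - \left(3 - \frac{1}{16 + 1^{2}}\right) = -2 - \left(3 - \frac{1}{16 + 1}\right) = -2 - \left(3 - \frac{1}{17}\right) = -2 + \left(-3 + \frac{1}{17}\right) = -2 - \frac{50}{17} = - \frac{84}{17} \approx -4.9412$)
$O = \frac{\sqrt{1790}}{10}$ ($O = \sqrt{18 - \frac{1}{10}} = \sqrt{\frac{179}{10}} = \frac{\sqrt{1790}}{10} \approx 4.2308$)
$\left(O + B\right)^{2} = \left(\frac{\sqrt{1790}}{10} - \frac{84}{17}\right)^{2} = \left(- \frac{84}{17} + \frac{\sqrt{1790}}{10}\right)^{2}$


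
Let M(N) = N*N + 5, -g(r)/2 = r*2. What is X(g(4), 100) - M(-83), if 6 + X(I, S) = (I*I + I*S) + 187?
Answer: -8057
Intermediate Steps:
g(r) = -4*r (g(r) = -2*r*2 = -4*r)
X(I, S) = 181 + I**2 + I*S (X(I, S) = -6 + ((I*I + I*S) + 187) = -6 + ((I**2 + I*S) + 187) = -6 + (187 + I**2 + I*S) = 181 + I**2 + I*S)
M(N) = 5 + N**2 (M(N) = N**2 + 5 = 5 + N**2)
X(g(4), 100) - M(-83) = (181 + (-4*4)**2 - 4*4*100) - (5 + (-83)**2) = (181 + (-16)**2 - 16*100) - (5 + 6889) = (181 + 256 - 1600) - 1*6894 = -1163 - 6894 = -8057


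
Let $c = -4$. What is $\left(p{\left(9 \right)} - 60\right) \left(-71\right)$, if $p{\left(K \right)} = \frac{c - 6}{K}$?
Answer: $\frac{39050}{9} \approx 4338.9$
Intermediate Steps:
$p{\left(K \right)} = - \frac{10}{K}$ ($p{\left(K \right)} = \frac{-4 - 6}{K} = - \frac{10}{K}$)
$\left(p{\left(9 \right)} - 60\right) \left(-71\right) = \left(- \frac{10}{9} - 60\right) \left(-71\right) = \left(- \frac{550}{9}\right) \left(-71\right) = \frac{39050}{9}$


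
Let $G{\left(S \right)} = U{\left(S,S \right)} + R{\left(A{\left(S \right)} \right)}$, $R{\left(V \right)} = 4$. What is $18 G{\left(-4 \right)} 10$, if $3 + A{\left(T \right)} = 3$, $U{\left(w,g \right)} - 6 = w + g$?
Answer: $360$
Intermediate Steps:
$U{\left(w,g \right)} = 6 + g + w$ ($U{\left(w,g \right)} = 6 + \left(w + g\right) = 6 + \left(g + w\right) = 6 + g + w$)
$A{\left(T \right)} = 0$ ($A{\left(T \right)} = -3 + 3 = 0$)
$G{\left(S \right)} = 10 + 2 S$ ($G{\left(S \right)} = \left(6 + S + S\right) + 4 = \left(6 + 2 S\right) + 4 = 10 + 2 S$)
$18 G{\left(-4 \right)} 10 = 18 \left(10 + 2 \left(-4\right)\right) 10 = 18 \left(10 - 8\right) 10 = 18 \cdot 2 \cdot 10 = 36 \cdot 10 = 360$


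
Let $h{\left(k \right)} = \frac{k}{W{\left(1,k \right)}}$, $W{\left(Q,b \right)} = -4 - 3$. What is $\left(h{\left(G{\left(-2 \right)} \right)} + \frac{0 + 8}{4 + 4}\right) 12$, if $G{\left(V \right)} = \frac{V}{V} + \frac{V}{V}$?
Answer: $\frac{60}{7} \approx 8.5714$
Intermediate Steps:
$W{\left(Q,b \right)} = -7$ ($W{\left(Q,b \right)} = -4 - 3 = -7$)
$G{\left(V \right)} = 2$ ($G{\left(V \right)} = 1 + 1 = 2$)
$h{\left(k \right)} = - \frac{k}{7}$ ($h{\left(k \right)} = \frac{k}{-7} = k \left(- \frac{1}{7}\right) = - \frac{k}{7}$)
$\left(h{\left(G{\left(-2 \right)} \right)} + \frac{0 + 8}{4 + 4}\right) 12 = \left(\left(- \frac{1}{7}\right) 2 + \frac{0 + 8}{4 + 4}\right) 12 = \left(- \frac{2}{7} + \frac{8}{8}\right) 12 = \left(- \frac{2}{7} + 8 \cdot \frac{1}{8}\right) 12 = \left(- \frac{2}{7} + 1\right) 12 = \frac{5}{7} \cdot 12 = \frac{60}{7}$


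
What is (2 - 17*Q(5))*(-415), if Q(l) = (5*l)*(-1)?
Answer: -177205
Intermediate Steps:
Q(l) = -5*l
(2 - 17*Q(5))*(-415) = (2 - (-85)*5)*(-415) = (2 - 17*(-25))*(-415) = (2 + 425)*(-415) = 427*(-415) = -177205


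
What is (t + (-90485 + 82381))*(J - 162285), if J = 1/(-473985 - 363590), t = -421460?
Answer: 58388855642210064/837575 ≈ 6.9712e+10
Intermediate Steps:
J = -1/837575 (J = 1/(-837575) = -1/837575 ≈ -1.1939e-6)
(t + (-90485 + 82381))*(J - 162285) = (-421460 + (-90485 + 82381))*(-1/837575 - 162285) = (-421460 - 8104)*(-135925858876/837575) = -429564*(-135925858876/837575) = 58388855642210064/837575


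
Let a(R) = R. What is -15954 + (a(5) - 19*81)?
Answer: -17488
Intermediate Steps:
-15954 + (a(5) - 19*81) = -15954 + (5 - 19*81) = -15954 + (5 - 1539) = -15954 - 1534 = -17488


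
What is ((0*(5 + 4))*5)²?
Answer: 0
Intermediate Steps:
((0*(5 + 4))*5)² = ((0*9)*5)² = (0*5)² = 0² = 0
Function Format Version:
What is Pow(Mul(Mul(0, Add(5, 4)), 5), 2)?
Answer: 0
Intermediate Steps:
Pow(Mul(Mul(0, Add(5, 4)), 5), 2) = Pow(Mul(Mul(0, 9), 5), 2) = Pow(Mul(0, 5), 2) = Pow(0, 2) = 0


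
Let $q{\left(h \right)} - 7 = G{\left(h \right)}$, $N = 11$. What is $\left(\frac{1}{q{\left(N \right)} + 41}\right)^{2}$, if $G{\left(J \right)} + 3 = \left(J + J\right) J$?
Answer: $\frac{1}{82369} \approx 1.214 \cdot 10^{-5}$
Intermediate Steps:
$G{\left(J \right)} = -3 + 2 J^{2}$ ($G{\left(J \right)} = -3 + \left(J + J\right) J = -3 + 2 J J = -3 + 2 J^{2}$)
$q{\left(h \right)} = 4 + 2 h^{2}$ ($q{\left(h \right)} = 7 + \left(-3 + 2 h^{2}\right) = 4 + 2 h^{2}$)
$\left(\frac{1}{q{\left(N \right)} + 41}\right)^{2} = \left(\frac{1}{\left(4 + 2 \cdot 11^{2}\right) + 41}\right)^{2} = \left(\frac{1}{\left(4 + 2 \cdot 121\right) + 41}\right)^{2} = \left(\frac{1}{\left(4 + 242\right) + 41}\right)^{2} = \left(\frac{1}{246 + 41}\right)^{2} = \left(\frac{1}{287}\right)^{2} = \frac{1}{82369}$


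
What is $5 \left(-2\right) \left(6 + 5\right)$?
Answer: $-110$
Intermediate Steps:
$5 \left(-2\right) \left(6 + 5\right) = \left(-10\right) 11 = -110$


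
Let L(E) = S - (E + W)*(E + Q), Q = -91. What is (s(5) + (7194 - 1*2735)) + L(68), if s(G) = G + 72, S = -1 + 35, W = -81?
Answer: 4271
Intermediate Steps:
S = 34
s(G) = 72 + G
L(E) = 34 - (-91 + E)*(-81 + E) (L(E) = 34 - (E - 81)*(E - 91) = 34 - (-81 + E)*(-91 + E) = 34 - (-91 + E)*(-81 + E))
(s(5) + (7194 - 1*2735)) + L(68) = ((72 + 5) + (7194 - 1*2735)) + (-7337 - 1*68² + 172*68) = (77 + (7194 - 2735)) + (-7337 - 1*4624 + 11696) = (77 + 4459) + (-7337 - 4624 + 11696) = 4536 - 265 = 4271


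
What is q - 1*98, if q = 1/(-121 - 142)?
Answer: -25775/263 ≈ -98.004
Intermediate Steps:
q = -1/263 (q = 1/(-263) = -1/263 ≈ -0.0038023)
q - 1*98 = -1/263 - 1*98 = -1/263 - 98 = -25775/263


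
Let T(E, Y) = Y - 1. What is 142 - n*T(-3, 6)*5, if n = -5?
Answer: 267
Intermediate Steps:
T(E, Y) = -1 + Y
142 - n*T(-3, 6)*5 = 142 - (-5*(-1 + 6))*5 = 142 - (-5*5)*5 = 142 - (-25)*5 = 142 - 1*(-125) = 142 + 125 = 267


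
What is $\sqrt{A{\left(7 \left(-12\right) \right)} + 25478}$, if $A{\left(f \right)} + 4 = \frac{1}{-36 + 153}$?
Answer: $\frac{\sqrt{38745967}}{39} \approx 159.61$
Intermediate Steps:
$A{\left(f \right)} = - \frac{467}{117}$ ($A{\left(f \right)} = -4 + \frac{1}{-36 + 153} = -4 + \frac{1}{117} = - \frac{467}{117}$)
$\sqrt{A{\left(7 \left(-12\right) \right)} + 25478} = \sqrt{- \frac{467}{117} + 25478} = \sqrt{\frac{2980459}{117}} = \frac{\sqrt{38745967}}{39}$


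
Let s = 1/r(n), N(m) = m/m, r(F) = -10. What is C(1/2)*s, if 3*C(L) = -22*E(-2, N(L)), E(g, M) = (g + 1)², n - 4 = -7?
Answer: 11/15 ≈ 0.73333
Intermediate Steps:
n = -3 (n = 4 - 7 = -3)
N(m) = 1
E(g, M) = (1 + g)²
C(L) = -22/3 (C(L) = (-22*(1 - 2)²)/3 = (-22*(-1)²)/3 = (-22*1)/3 = (⅓)*(-22) = -22/3)
s = -⅒ (s = 1/(-10) = -⅒ ≈ -0.10000)
C(1/2)*s = -22/3*(-⅒) = 11/15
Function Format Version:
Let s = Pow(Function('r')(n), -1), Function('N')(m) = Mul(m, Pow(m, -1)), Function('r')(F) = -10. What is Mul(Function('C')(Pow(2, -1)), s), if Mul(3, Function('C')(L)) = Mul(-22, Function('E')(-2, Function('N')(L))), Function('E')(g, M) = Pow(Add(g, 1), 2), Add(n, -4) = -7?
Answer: Rational(11, 15) ≈ 0.73333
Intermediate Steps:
n = -3 (n = Add(4, -7) = -3)
Function('N')(m) = 1
Function('E')(g, M) = Pow(Add(1, g), 2)
Function('C')(L) = Rational(-22, 3) (Function('C')(L) = Mul(Rational(1, 3), Mul(-22, Pow(Add(1, -2), 2))) = Mul(Rational(1, 3), Mul(-22, Pow(-1, 2))) = Mul(Rational(1, 3), Mul(-22, 1)) = Mul(Rational(1, 3), -22) = Rational(-22, 3))
s = Rational(-1, 10) (s = Pow(-10, -1) = Rational(-1, 10) ≈ -0.10000)
Mul(Function('C')(Pow(2, -1)), s) = Mul(Rational(-22, 3), Rational(-1, 10)) = Rational(11, 15)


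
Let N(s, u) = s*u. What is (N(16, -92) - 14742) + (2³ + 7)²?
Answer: -15989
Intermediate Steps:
(N(16, -92) - 14742) + (2³ + 7)² = (16*(-92) - 14742) + (2³ + 7)² = (-1472 - 14742) + (8 + 7)² = -16214 + 15² = -16214 + 225 = -15989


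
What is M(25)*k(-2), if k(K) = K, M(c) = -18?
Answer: 36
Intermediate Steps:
M(25)*k(-2) = -18*(-2) = 36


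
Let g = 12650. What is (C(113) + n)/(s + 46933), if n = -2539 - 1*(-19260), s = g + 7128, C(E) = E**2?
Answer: 9830/22237 ≈ 0.44206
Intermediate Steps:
s = 19778 (s = 12650 + 7128 = 19778)
n = 16721 (n = -2539 + 19260 = 16721)
(C(113) + n)/(s + 46933) = (113**2 + 16721)/(19778 + 46933) = (12769 + 16721)/66711 = 29490*(1/66711) = 9830/22237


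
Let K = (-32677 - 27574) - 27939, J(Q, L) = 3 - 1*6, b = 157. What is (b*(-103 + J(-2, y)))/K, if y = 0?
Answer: 8321/44095 ≈ 0.18871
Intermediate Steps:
J(Q, L) = -3 (J(Q, L) = 3 - 6 = -3)
K = -88190 (K = -60251 - 27939 = -88190)
(b*(-103 + J(-2, y)))/K = (157*(-103 - 3))/(-88190) = (157*(-106))*(-1/88190) = -16642*(-1/88190) = 8321/44095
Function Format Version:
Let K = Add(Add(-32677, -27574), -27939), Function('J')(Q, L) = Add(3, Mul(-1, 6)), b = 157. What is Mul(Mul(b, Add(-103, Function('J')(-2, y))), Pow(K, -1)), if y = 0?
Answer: Rational(8321, 44095) ≈ 0.18871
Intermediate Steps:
Function('J')(Q, L) = -3 (Function('J')(Q, L) = Add(3, -6) = -3)
K = -88190 (K = Add(-60251, -27939) = -88190)
Mul(Mul(b, Add(-103, Function('J')(-2, y))), Pow(K, -1)) = Mul(Mul(157, Add(-103, -3)), Pow(-88190, -1)) = Mul(Mul(157, -106), Rational(-1, 88190)) = Mul(-16642, Rational(-1, 88190)) = Rational(8321, 44095)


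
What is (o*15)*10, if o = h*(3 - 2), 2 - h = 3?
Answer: -150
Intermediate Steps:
h = -1 (h = 2 - 1*3 = 2 - 3 = -1)
o = -1 (o = -(3 - 2) = -1*1 = -1)
(o*15)*10 = -1*15*10 = -15*10 = -150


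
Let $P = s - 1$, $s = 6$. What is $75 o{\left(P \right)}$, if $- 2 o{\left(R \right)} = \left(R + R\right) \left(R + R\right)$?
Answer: $-3750$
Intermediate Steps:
$P = 5$ ($P = 6 - 1 = 5$)
$o{\left(R \right)} = - 2 R^{2}$ ($o{\left(R \right)} = - \frac{\left(R + R\right) \left(R + R\right)}{2} = - \frac{2 R 2 R}{2} = - \frac{4 R^{2}}{2} = - 2 R^{2}$)
$75 o{\left(P \right)} = 75 \left(- 2 \cdot 5^{2}\right) = 75 \left(\left(-2\right) 25\right) = 75 \left(-50\right) = -3750$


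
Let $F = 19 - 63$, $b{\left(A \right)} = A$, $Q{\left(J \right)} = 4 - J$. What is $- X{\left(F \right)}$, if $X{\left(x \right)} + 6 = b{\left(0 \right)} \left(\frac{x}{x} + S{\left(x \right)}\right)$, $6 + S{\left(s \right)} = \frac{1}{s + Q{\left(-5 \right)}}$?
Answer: $6$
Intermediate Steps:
$S{\left(s \right)} = -6 + \frac{1}{9 + s}$ ($S{\left(s \right)} = -6 + \frac{1}{s + \left(4 - -5\right)} = -6 + \frac{1}{s + \left(4 + 5\right)} = -6 + \frac{1}{s + 9} = -6 + \frac{1}{9 + s}$)
$F = -44$ ($F = 19 - 63 = -44$)
$X{\left(x \right)} = -6$ ($X{\left(x \right)} = -6 + 0 \left(\frac{x}{x} + \frac{-53 - 6 x}{9 + x}\right) = -6 + 0 \left(1 + \frac{-53 - 6 x}{9 + x}\right) = -6 + 0 = -6$)
$- X{\left(F \right)} = \left(-1\right) \left(-6\right) = 6$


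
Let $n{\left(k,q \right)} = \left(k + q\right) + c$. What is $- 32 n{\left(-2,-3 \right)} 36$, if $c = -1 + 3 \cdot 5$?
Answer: $-10368$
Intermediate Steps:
$c = 14$ ($c = -1 + 15 = 14$)
$n{\left(k,q \right)} = 14 + k + q$ ($n{\left(k,q \right)} = \left(k + q\right) + 14 = 14 + k + q$)
$- 32 n{\left(-2,-3 \right)} 36 = - 32 \left(14 - 2 - 3\right) 36 = \left(-32\right) 9 \cdot 36 = \left(-288\right) 36 = -10368$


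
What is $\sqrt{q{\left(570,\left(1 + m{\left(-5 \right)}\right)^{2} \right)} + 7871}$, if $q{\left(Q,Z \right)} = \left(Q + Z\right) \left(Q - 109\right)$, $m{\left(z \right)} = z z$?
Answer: $\sqrt{582277} \approx 763.07$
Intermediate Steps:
$m{\left(z \right)} = z^{2}$
$q{\left(Q,Z \right)} = \left(-109 + Q\right) \left(Q + Z\right)$ ($q{\left(Q,Z \right)} = \left(Q + Z\right) \left(-109 + Q\right) = \left(-109 + Q\right) \left(Q + Z\right)$)
$\sqrt{q{\left(570,\left(1 + m{\left(-5 \right)}\right)^{2} \right)} + 7871} = \sqrt{\left(570^{2} - 62130 - 109 \left(1 + \left(-5\right)^{2}\right)^{2} + 570 \left(1 + \left(-5\right)^{2}\right)^{2}\right) + 7871} = \sqrt{\left(324900 - 62130 - 109 \left(1 + 25\right)^{2} + 570 \left(1 + 25\right)^{2}\right) + 7871} = \sqrt{\left(324900 - 62130 - 109 \cdot 26^{2} + 570 \cdot 26^{2}\right) + 7871} = \sqrt{\left(324900 - 62130 - 73684 + 570 \cdot 676\right) + 7871} = \sqrt{\left(324900 - 62130 - 73684 + 385320\right) + 7871} = \sqrt{574406 + 7871} = \sqrt{582277}$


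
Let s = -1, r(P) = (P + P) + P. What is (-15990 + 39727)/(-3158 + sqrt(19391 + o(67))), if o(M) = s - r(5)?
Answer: -74961446/9953589 - 593425*sqrt(31)/9953589 ≈ -7.8630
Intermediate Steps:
r(P) = 3*P (r(P) = 2*P + P = 3*P)
o(M) = -16 (o(M) = -1 - 3*5 = -1 - 1*15 = -1 - 15 = -16)
(-15990 + 39727)/(-3158 + sqrt(19391 + o(67))) = (-15990 + 39727)/(-3158 + sqrt(19391 - 16)) = 23737/(-3158 + sqrt(19375)) = 23737/(-3158 + 25*sqrt(31))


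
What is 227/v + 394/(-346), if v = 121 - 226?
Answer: -59956/18165 ≈ -3.3006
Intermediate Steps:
v = -105
227/v + 394/(-346) = 227/(-105) + 394/(-346) = 227*(-1/105) + 394*(-1/346) = -227/105 - 197/173 = -59956/18165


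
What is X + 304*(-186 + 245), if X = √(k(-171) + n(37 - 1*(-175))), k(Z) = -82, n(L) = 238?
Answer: 17936 + 2*√39 ≈ 17949.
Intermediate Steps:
X = 2*√39 (X = √(-82 + 238) = √156 = 2*√39 ≈ 12.490)
X + 304*(-186 + 245) = 2*√39 + 304*(-186 + 245) = 2*√39 + 304*59 = 2*√39 + 17936 = 17936 + 2*√39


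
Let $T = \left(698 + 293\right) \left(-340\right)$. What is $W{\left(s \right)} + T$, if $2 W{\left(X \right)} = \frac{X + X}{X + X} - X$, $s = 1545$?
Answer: $-337712$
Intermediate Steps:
$W{\left(X \right)} = \frac{1}{2} - \frac{X}{2}$ ($W{\left(X \right)} = \frac{\frac{X + X}{X + X} - X}{2} = \frac{\frac{2 X}{2 X} - X}{2} = \frac{2 X \frac{1}{2 X} - X}{2} = \frac{1 - X}{2} = \frac{1}{2} - \frac{X}{2}$)
$T = -336940$ ($T = 991 \left(-340\right) = -336940$)
$W{\left(s \right)} + T = \left(\frac{1}{2} - \frac{1545}{2}\right) - 336940 = -772 - 336940 = -337712$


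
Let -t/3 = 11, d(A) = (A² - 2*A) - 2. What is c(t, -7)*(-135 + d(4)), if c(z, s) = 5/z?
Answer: 215/11 ≈ 19.545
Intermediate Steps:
d(A) = -2 + A² - 2*A
t = -33 (t = -3*11 = -33)
c(t, -7)*(-135 + d(4)) = (5/(-33))*(-135 + (-2 + 4² - 2*4)) = (5*(-1/33))*(-135 + (-2 + 16 - 8)) = -5*(-135 + 6)/33 = -5/33*(-129) = 215/11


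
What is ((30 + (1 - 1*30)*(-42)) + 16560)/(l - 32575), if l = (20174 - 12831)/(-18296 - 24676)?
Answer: -765245376/1399820243 ≈ -0.54667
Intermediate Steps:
l = -7343/42972 (l = 7343/(-42972) = 7343*(-1/42972) = -7343/42972 ≈ -0.17088)
((30 + (1 - 1*30)*(-42)) + 16560)/(l - 32575) = ((30 + (1 - 1*30)*(-42)) + 16560)/(-7343/42972 - 32575) = ((30 + (1 - 30)*(-42)) + 16560)/(-1399820243/42972) = ((30 - 29*(-42)) + 16560)*(-42972/1399820243) = ((30 + 1218) + 16560)*(-42972/1399820243) = (1248 + 16560)*(-42972/1399820243) = 17808*(-42972/1399820243) = -765245376/1399820243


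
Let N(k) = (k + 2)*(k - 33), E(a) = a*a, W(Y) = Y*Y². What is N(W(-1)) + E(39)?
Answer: 1487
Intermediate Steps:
W(Y) = Y³
E(a) = a²
N(k) = (-33 + k)*(2 + k) (N(k) = (2 + k)*(-33 + k) = (-33 + k)*(2 + k))
N(W(-1)) + E(39) = (-66 + ((-1)³)² - 31*(-1)³) + 39² = (-66 + (-1)² - 31*(-1)) + 1521 = (-66 + 1 + 31) + 1521 = -34 + 1521 = 1487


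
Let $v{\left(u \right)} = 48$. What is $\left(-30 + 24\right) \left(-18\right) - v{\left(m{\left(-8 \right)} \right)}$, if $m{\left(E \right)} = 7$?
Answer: $60$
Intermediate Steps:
$\left(-30 + 24\right) \left(-18\right) - v{\left(m{\left(-8 \right)} \right)} = \left(-30 + 24\right) \left(-18\right) - 48 = \left(-6\right) \left(-18\right) - 48 = 108 - 48 = 60$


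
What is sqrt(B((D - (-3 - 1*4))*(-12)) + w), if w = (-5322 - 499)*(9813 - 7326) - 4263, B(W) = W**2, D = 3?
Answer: 3*I*sqrt(1607410) ≈ 3803.5*I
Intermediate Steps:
w = -14481090 (w = -5821*2487 - 4263 = -14476827 - 4263 = -14481090)
sqrt(B((D - (-3 - 1*4))*(-12)) + w) = sqrt(((3 - (-3 - 1*4))*(-12))**2 - 14481090) = sqrt(((3 - (-3 - 4))*(-12))**2 - 14481090) = sqrt(((3 - 1*(-7))*(-12))**2 - 14481090) = sqrt(((3 + 7)*(-12))**2 - 14481090) = sqrt((10*(-12))**2 - 14481090) = sqrt((-120)**2 - 14481090) = sqrt(14400 - 14481090) = sqrt(-14466690) = 3*I*sqrt(1607410)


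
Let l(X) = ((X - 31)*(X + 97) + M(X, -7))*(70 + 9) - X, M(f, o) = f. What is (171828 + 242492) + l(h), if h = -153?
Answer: 1216402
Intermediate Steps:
l(X) = 78*X + 79*(-31 + X)*(97 + X) (l(X) = ((X - 31)*(X + 97) + X)*(70 + 9) - X = ((-31 + X)*(97 + X) + X)*79 - X = (X + (-31 + X)*(97 + X))*79 - X = (79*X + 79*(-31 + X)*(97 + X)) - X = 78*X + 79*(-31 + X)*(97 + X))
(171828 + 242492) + l(h) = (171828 + 242492) + (-237553 + 79*(-153)² + 5292*(-153)) = 414320 + (-237553 + 79*23409 - 809676) = 414320 + (-237553 + 1849311 - 809676) = 414320 + 802082 = 1216402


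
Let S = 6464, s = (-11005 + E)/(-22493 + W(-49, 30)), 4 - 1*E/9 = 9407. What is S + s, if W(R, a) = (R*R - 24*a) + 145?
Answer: 133687120/20667 ≈ 6468.6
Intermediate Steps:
W(R, a) = 145 + R² - 24*a (W(R, a) = (R² - 24*a) + 145 = 145 + R² - 24*a)
E = -84627 (E = 36 - 9*9407 = 36 - 84663 = -84627)
s = 95632/20667 (s = (-11005 - 84627)/(-22493 + (145 + (-49)² - 24*30)) = -95632/(-22493 + (145 + 2401 - 720)) = -95632/(-22493 + 1826) = -95632/(-20667) = -95632*(-1/20667) = 95632/20667 ≈ 4.6273)
S + s = 6464 + 95632/20667 = 133687120/20667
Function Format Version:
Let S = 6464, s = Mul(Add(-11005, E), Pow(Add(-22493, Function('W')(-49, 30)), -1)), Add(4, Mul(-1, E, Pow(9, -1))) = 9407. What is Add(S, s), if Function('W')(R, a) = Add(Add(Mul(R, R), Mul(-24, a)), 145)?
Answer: Rational(133687120, 20667) ≈ 6468.6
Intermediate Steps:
Function('W')(R, a) = Add(145, Pow(R, 2), Mul(-24, a)) (Function('W')(R, a) = Add(Add(Pow(R, 2), Mul(-24, a)), 145) = Add(145, Pow(R, 2), Mul(-24, a)))
E = -84627 (E = Add(36, Mul(-9, 9407)) = Add(36, -84663) = -84627)
s = Rational(95632, 20667) (s = Mul(Add(-11005, -84627), Pow(Add(-22493, Add(145, Pow(-49, 2), Mul(-24, 30))), -1)) = Mul(-95632, Pow(Add(-22493, Add(145, 2401, -720)), -1)) = Mul(-95632, Pow(Add(-22493, 1826), -1)) = Mul(-95632, Pow(-20667, -1)) = Mul(-95632, Rational(-1, 20667)) = Rational(95632, 20667) ≈ 4.6273)
Add(S, s) = Add(6464, Rational(95632, 20667)) = Rational(133687120, 20667)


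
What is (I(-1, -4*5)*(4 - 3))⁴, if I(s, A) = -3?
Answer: 81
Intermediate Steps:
(I(-1, -4*5)*(4 - 3))⁴ = (-3*(4 - 3))⁴ = (-3*1)⁴ = (-3)⁴ = 81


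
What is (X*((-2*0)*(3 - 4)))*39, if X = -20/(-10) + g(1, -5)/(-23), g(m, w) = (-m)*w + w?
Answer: 0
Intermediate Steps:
g(m, w) = w - m*w (g(m, w) = -m*w + w = w - m*w)
X = 2 (X = -20/(-10) - 5*(1 - 1*1)/(-23) = -20*(-⅒) - 5*(1 - 1)*(-1/23) = 2 - 5*0*(-1/23) = 2 + 0*(-1/23) = 2 + 0 = 2)
(X*((-2*0)*(3 - 4)))*39 = (2*((-2*0)*(3 - 4)))*39 = (2*(0*(-1)))*39 = (2*0)*39 = 0*39 = 0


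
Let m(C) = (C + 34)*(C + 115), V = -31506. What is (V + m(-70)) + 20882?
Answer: -12244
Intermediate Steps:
m(C) = (34 + C)*(115 + C)
(V + m(-70)) + 20882 = (-31506 + (3910 + (-70)² + 149*(-70))) + 20882 = (-31506 + (3910 + 4900 - 10430)) + 20882 = (-31506 - 1620) + 20882 = -33126 + 20882 = -12244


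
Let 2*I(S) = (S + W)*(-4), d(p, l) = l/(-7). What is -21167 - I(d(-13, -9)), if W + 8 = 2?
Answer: -148235/7 ≈ -21176.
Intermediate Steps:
W = -6 (W = -8 + 2 = -6)
d(p, l) = -l/7 (d(p, l) = l*(-⅐) = -l/7)
I(S) = 12 - 2*S (I(S) = ((S - 6)*(-4))/2 = ((-6 + S)*(-4))/2 = (24 - 4*S)/2 = 12 - 2*S)
-21167 - I(d(-13, -9)) = -21167 - (12 - (-2)*(-9)/7) = -21167 - (12 - 2*9/7) = -21167 - (12 - 18/7) = -21167 - 1*66/7 = -21167 - 66/7 = -148235/7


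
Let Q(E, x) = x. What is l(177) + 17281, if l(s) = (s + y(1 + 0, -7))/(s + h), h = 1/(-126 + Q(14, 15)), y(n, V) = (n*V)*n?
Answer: 169760698/9823 ≈ 17282.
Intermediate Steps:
y(n, V) = V*n² (y(n, V) = (V*n)*n = V*n²)
h = -1/111 (h = 1/(-126 + 15) = 1/(-111) = -1/111 ≈ -0.0090090)
l(s) = (-7 + s)/(-1/111 + s) (l(s) = (s - 7*(1 + 0)²)/(s - 1/111) = (s - 7*1²)/(-1/111 + s) = (s - 7*1)/(-1/111 + s) = (s - 7)/(-1/111 + s) = (-7 + s)/(-1/111 + s))
l(177) + 17281 = 111*(-7 + 177)/(-1 + 111*177) + 17281 = 111*170/(-1 + 19647) + 17281 = 111*170/19646 + 17281 = 111*(1/19646)*170 + 17281 = 9435/9823 + 17281 = 169760698/9823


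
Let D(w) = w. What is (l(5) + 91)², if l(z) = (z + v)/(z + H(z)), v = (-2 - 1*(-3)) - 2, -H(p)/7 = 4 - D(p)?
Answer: 75076/9 ≈ 8341.8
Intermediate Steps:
H(p) = -28 + 7*p (H(p) = -7*(4 - p) = -28 + 7*p)
v = -1 (v = (-2 + 3) - 2 = 1 - 2 = -1)
l(z) = (-1 + z)/(-28 + 8*z) (l(z) = (z - 1)/(z + (-28 + 7*z)) = (-1 + z)/(-28 + 8*z))
(l(5) + 91)² = ((-1 + 5)/(4*(-7 + 2*5)) + 91)² = ((¼)*4/(-7 + 10) + 91)² = ((¼)*4/3 + 91)² = ((¼)*(⅓)*4 + 91)² = (⅓ + 91)² = (274/3)² = 75076/9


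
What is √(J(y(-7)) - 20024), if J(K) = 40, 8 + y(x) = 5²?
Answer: 4*I*√1249 ≈ 141.36*I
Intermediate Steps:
y(x) = 17 (y(x) = -8 + 5² = -8 + 25 = 17)
√(J(y(-7)) - 20024) = √(40 - 20024) = √(-19984) = 4*I*√1249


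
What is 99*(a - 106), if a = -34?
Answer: -13860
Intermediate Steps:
99*(a - 106) = 99*(-34 - 106) = 99*(-140) = -13860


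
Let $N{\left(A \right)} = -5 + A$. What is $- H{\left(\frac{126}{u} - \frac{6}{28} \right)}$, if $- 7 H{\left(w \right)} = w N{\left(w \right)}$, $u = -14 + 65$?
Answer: $- \frac{350661}{396508} \approx -0.88437$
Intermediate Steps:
$u = 51$
$H{\left(w \right)} = - \frac{w \left(-5 + w\right)}{7}$
$- H{\left(\frac{126}{u} - \frac{6}{28} \right)} = - \frac{\left(\frac{126}{51} - \frac{6}{28}\right) \left(5 - \left(\frac{126}{51} - \frac{6}{28}\right)\right)}{7} = - \frac{\left(126 \cdot \frac{1}{51} - \frac{3}{14}\right) \left(5 - \left(126 \cdot \frac{1}{51} - \frac{3}{14}\right)\right)}{7} = - \frac{\left(\frac{42}{17} - \frac{3}{14}\right) \left(5 - \left(\frac{42}{17} - \frac{3}{14}\right)\right)}{7} = - \frac{537 \left(5 - \frac{537}{238}\right)}{7 \cdot 238} = - \frac{537 \cdot 653}{7 \cdot 238 \cdot 238} = \left(-1\right) \frac{350661}{396508} = - \frac{350661}{396508}$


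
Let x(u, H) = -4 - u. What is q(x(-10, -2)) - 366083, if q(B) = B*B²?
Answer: -365867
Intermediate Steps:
q(B) = B³
q(x(-10, -2)) - 366083 = (-4 - 1*(-10))³ - 366083 = (-4 + 10)³ - 366083 = 6³ - 366083 = 216 - 366083 = -365867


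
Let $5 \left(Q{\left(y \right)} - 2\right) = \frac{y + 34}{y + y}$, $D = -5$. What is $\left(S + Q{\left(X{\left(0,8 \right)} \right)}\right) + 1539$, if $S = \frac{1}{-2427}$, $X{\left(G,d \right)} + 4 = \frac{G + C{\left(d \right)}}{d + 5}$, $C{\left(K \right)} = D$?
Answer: $\frac{47352645}{30742} \approx 1540.3$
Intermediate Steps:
$C{\left(K \right)} = -5$
$X{\left(G,d \right)} = -4 + \frac{-5 + G}{5 + d}$ ($X{\left(G,d \right)} = -4 + \frac{G - 5}{d + 5} = -4 + \frac{-5 + G}{5 + d}$)
$S = - \frac{1}{2427} \approx -0.00041203$
$Q{\left(y \right)} = 2 + \frac{34 + y}{10 y}$ ($Q{\left(y \right)} = 2 + \frac{\left(y + 34\right) \frac{1}{y + y}}{5} = 2 + \frac{\left(34 + y\right) \frac{1}{2 y}}{5} = 2 + \frac{\frac{1}{2} \frac{1}{y} \left(34 + y\right)}{5} = 2 + \frac{34 + y}{10 y}$)
$\left(S + Q{\left(X{\left(0,8 \right)} \right)}\right) + 1539 = \left(- \frac{1}{2427} + \frac{34 + 21 \frac{-25 + 0 - 32}{5 + 8}}{10 \frac{-25 + 0 - 32}{5 + 8}}\right) + 1539 = \left(- \frac{1}{2427} + \frac{34 + 21 \frac{-25 + 0 - 32}{13}}{10 \frac{-25 + 0 - 32}{13}}\right) + 1539 = \left(- \frac{1}{2427} + \frac{34 + 21 \cdot \frac{1}{13} \left(-57\right)}{10 \cdot \frac{1}{13} \left(-57\right)}\right) + 1539 = \left(- \frac{1}{2427} + \frac{34 + 21 \left(- \frac{57}{13}\right)}{10 \left(- \frac{57}{13}\right)}\right) + 1539 = \left(- \frac{1}{2427} + \frac{1}{10} \left(- \frac{13}{57}\right) \left(34 - \frac{1197}{13}\right)\right) + 1539 = \left(- \frac{1}{2427} + \frac{1}{10} \left(- \frac{13}{57}\right) \left(- \frac{755}{13}\right)\right) + 1539 = \left(- \frac{1}{2427} + \frac{151}{114}\right) + 1539 = \frac{40707}{30742} + 1539 = \frac{47352645}{30742}$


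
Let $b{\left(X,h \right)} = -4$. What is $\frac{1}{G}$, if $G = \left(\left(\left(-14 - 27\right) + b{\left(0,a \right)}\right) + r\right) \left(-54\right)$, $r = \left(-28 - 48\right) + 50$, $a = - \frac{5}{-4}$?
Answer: $\frac{1}{3834} \approx 0.00026082$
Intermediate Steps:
$a = \frac{5}{4}$ ($a = \left(-5\right) \left(- \frac{1}{4}\right) = \frac{5}{4} \approx 1.25$)
$r = -26$ ($r = -76 + 50 = -26$)
$G = 3834$ ($G = \left(\left(\left(-14 - 27\right) - 4\right) - 26\right) \left(-54\right) = \left(\left(-41 - 4\right) - 26\right) \left(-54\right) = \left(-45 - 26\right) \left(-54\right) = \left(-71\right) \left(-54\right) = 3834$)
$\frac{1}{G} = \frac{1}{3834}$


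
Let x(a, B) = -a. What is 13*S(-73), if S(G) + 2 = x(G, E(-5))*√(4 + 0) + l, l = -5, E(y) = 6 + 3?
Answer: 1807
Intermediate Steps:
E(y) = 9
S(G) = -7 - 2*G (S(G) = -2 + ((-G)*√(4 + 0) - 5) = -2 + ((-G)*√4 - 5) = -2 + (-G*2 - 5) = -2 + (-2*G - 5) = -2 + (-5 - 2*G) = -7 - 2*G)
13*S(-73) = 13*(-7 - 2*(-73)) = 13*(-7 + 146) = 13*139 = 1807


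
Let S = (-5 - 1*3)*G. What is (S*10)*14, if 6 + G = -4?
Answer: 11200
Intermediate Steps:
G = -10 (G = -6 - 4 = -10)
S = 80 (S = (-5 - 1*3)*(-10) = (-5 - 3)*(-10) = -8*(-10) = 80)
(S*10)*14 = (80*10)*14 = 800*14 = 11200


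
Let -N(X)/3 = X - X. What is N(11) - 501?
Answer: -501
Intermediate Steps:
N(X) = 0 (N(X) = -3*(X - X) = -3*0 = 0)
N(11) - 501 = 0 - 501 = -501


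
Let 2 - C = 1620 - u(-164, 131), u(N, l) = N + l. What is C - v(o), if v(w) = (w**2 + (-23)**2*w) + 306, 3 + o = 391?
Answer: -357753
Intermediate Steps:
o = 388 (o = -3 + 391 = 388)
C = -1651 (C = 2 - (1620 - (-164 + 131)) = 2 - (1620 - 1*(-33)) = 2 - (1620 + 33) = 2 - 1*1653 = 2 - 1653 = -1651)
v(w) = 306 + w**2 + 529*w (v(w) = (w**2 + 529*w) + 306 = 306 + w**2 + 529*w)
C - v(o) = -1651 - (306 + 388**2 + 529*388) = -1651 - (306 + 150544 + 205252) = -1651 - 1*356102 = -1651 - 356102 = -357753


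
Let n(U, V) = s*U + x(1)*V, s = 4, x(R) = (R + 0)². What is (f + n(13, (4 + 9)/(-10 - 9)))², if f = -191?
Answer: 7043716/361 ≈ 19512.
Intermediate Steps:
x(R) = R²
n(U, V) = V + 4*U (n(U, V) = 4*U + 1²*V = 4*U + 1*V = 4*U + V = V + 4*U)
(f + n(13, (4 + 9)/(-10 - 9)))² = (-191 + ((4 + 9)/(-10 - 9) + 4*13))² = (-191 + (13/(-19) + 52))² = (-191 + (13*(-1/19) + 52))² = (-191 + (-13/19 + 52))² = (-191 + 975/19)² = (-2654/19)² = 7043716/361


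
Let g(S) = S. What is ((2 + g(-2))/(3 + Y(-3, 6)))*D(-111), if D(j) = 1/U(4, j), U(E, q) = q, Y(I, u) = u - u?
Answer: 0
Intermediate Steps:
Y(I, u) = 0
D(j) = 1/j
((2 + g(-2))/(3 + Y(-3, 6)))*D(-111) = ((2 - 2)/(3 + 0))/(-111) = (0/3)*(-1/111) = (0*(⅓))*(-1/111) = 0*(-1/111) = 0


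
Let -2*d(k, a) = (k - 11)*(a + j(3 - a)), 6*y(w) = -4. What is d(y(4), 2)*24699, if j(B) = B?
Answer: 864465/2 ≈ 4.3223e+5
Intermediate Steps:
y(w) = -2/3 (y(w) = (1/6)*(-4) = -2/3)
d(k, a) = 33/2 - 3*k/2 (d(k, a) = -(k - 11)*(a + (3 - a))/2 = -(-11 + k)*3/2 = -(-33 + 3*k)/2 = 33/2 - 3*k/2)
d(y(4), 2)*24699 = (33/2 - 3/2*(-2/3))*24699 = (33/2 + 1)*24699 = (35/2)*24699 = 864465/2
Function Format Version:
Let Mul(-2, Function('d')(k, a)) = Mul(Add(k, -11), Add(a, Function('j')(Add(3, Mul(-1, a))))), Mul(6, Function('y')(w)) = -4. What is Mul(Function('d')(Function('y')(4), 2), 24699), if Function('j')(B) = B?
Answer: Rational(864465, 2) ≈ 4.3223e+5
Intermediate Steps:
Function('y')(w) = Rational(-2, 3) (Function('y')(w) = Mul(Rational(1, 6), -4) = Rational(-2, 3))
Function('d')(k, a) = Add(Rational(33, 2), Mul(Rational(-3, 2), k)) (Function('d')(k, a) = Mul(Rational(-1, 2), Mul(Add(k, -11), Add(a, Add(3, Mul(-1, a))))) = Mul(Rational(-1, 2), Mul(Add(-11, k), 3)) = Mul(Rational(-1, 2), Add(-33, Mul(3, k))) = Add(Rational(33, 2), Mul(Rational(-3, 2), k)))
Mul(Function('d')(Function('y')(4), 2), 24699) = Mul(Add(Rational(33, 2), Mul(Rational(-3, 2), Rational(-2, 3))), 24699) = Mul(Add(Rational(33, 2), 1), 24699) = Mul(Rational(35, 2), 24699) = Rational(864465, 2)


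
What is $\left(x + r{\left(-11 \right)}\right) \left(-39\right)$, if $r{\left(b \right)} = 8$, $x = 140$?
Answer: $-5772$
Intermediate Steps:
$\left(x + r{\left(-11 \right)}\right) \left(-39\right) = \left(140 + 8\right) \left(-39\right) = 148 \left(-39\right) = -5772$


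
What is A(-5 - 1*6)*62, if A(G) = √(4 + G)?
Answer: 62*I*√7 ≈ 164.04*I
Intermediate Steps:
A(-5 - 1*6)*62 = √(4 + (-5 - 1*6))*62 = √(4 + (-5 - 6))*62 = √(4 - 11)*62 = √(-7)*62 = (I*√7)*62 = 62*I*√7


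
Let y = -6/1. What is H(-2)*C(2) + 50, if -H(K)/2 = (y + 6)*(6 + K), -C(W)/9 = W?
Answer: 50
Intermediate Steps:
y = -6 (y = -6*1 = -6)
C(W) = -9*W
H(K) = 0 (H(K) = -2*(-6 + 6)*(6 + K) = -0*(6 + K) = -2*0 = 0)
H(-2)*C(2) + 50 = 0*(-9*2) + 50 = 0*(-18) + 50 = 0 + 50 = 50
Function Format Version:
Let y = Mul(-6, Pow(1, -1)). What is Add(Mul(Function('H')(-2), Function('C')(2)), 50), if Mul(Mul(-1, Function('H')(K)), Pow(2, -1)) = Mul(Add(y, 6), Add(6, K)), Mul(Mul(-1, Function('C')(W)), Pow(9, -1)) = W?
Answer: 50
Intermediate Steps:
y = -6 (y = Mul(-6, 1) = -6)
Function('C')(W) = Mul(-9, W)
Function('H')(K) = 0 (Function('H')(K) = Mul(-2, Mul(Add(-6, 6), Add(6, K))) = Mul(-2, Mul(0, Add(6, K))) = Mul(-2, 0) = 0)
Add(Mul(Function('H')(-2), Function('C')(2)), 50) = Add(Mul(0, Mul(-9, 2)), 50) = Add(Mul(0, -18), 50) = Add(0, 50) = 50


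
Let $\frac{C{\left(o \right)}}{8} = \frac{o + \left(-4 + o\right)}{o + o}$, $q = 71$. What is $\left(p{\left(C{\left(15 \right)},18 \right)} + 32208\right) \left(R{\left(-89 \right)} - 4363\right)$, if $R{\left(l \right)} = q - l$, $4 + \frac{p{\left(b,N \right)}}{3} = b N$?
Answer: $- \frac{684466956}{5} \approx -1.3689 \cdot 10^{8}$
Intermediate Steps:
$C{\left(o \right)} = \frac{4 \left(-4 + 2 o\right)}{o}$ ($C{\left(o \right)} = 8 \frac{o + \left(-4 + o\right)}{o + o} = 8 \frac{-4 + 2 o}{2 o} = \frac{4 \left(-4 + 2 o\right)}{o}$)
$p{\left(b,N \right)} = -12 + 3 N b$ ($p{\left(b,N \right)} = -12 + 3 b N = -12 + 3 N b$)
$R{\left(l \right)} = 71 - l$
$\left(p{\left(C{\left(15 \right)},18 \right)} + 32208\right) \left(R{\left(-89 \right)} - 4363\right) = \left(\left(-12 + 3 \cdot 18 \left(8 - \frac{16}{15}\right)\right) + 32208\right) \left(\left(71 - -89\right) - 4363\right) = \left(\left(-12 + 3 \cdot 18 \left(8 - \frac{16}{15}\right)\right) + 32208\right) \left(\left(71 + 89\right) - 4363\right) = \left(\left(-12 + 3 \cdot 18 \left(8 - \frac{16}{15}\right)\right) + 32208\right) \left(160 - 4363\right) = \left(\left(-12 + 3 \cdot 18 \cdot \frac{104}{15}\right) + 32208\right) \left(-4203\right) = \left(\left(-12 + \frac{1872}{5}\right) + 32208\right) \left(-4203\right) = \left(\frac{1812}{5} + 32208\right) \left(-4203\right) = \frac{162852}{5} \left(-4203\right) = - \frac{684466956}{5}$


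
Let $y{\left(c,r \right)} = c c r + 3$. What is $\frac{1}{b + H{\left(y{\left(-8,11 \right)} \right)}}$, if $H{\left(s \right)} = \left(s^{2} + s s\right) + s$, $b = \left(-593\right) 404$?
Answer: $\frac{1}{760833} \approx 1.3143 \cdot 10^{-6}$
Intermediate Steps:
$y{\left(c,r \right)} = 3 + r c^{2}$ ($y{\left(c,r \right)} = c^{2} r + 3 = r c^{2} + 3 = 3 + r c^{2}$)
$b = -239572$
$H{\left(s \right)} = s + 2 s^{2}$ ($H{\left(s \right)} = \left(s^{2} + s^{2}\right) + s = 2 s^{2} + s = s + 2 s^{2}$)
$\frac{1}{b + H{\left(y{\left(-8,11 \right)} \right)}} = \frac{1}{-239572 + \left(3 + 11 \left(-8\right)^{2}\right) \left(1 + 2 \left(3 + 11 \left(-8\right)^{2}\right)\right)} = \frac{1}{-239572 + \left(3 + 11 \cdot 64\right) \left(1 + 2 \left(3 + 11 \cdot 64\right)\right)} = \frac{1}{-239572 + \left(3 + 704\right) \left(1 + 2 \left(3 + 704\right)\right)} = \frac{1}{-239572 + 707 \left(1 + 2 \cdot 707\right)} = \frac{1}{-239572 + 707 \left(1 + 1414\right)} = \frac{1}{-239572 + 707 \cdot 1415} = \frac{1}{-239572 + 1000405} = \frac{1}{760833}$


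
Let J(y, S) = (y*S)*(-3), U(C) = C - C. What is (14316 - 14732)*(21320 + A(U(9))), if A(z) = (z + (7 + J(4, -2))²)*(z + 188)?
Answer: -84027008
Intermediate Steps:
U(C) = 0
J(y, S) = -3*S*y (J(y, S) = (S*y)*(-3) = -3*S*y)
A(z) = (188 + z)*(961 + z) (A(z) = (z + (7 - 3*(-2)*4)²)*(z + 188) = (z + (7 + 24)²)*(188 + z) = (z + 31²)*(188 + z) = (z + 961)*(188 + z) = (961 + z)*(188 + z) = (188 + z)*(961 + z))
(14316 - 14732)*(21320 + A(U(9))) = (14316 - 14732)*(21320 + (180668 + 0² + 1149*0)) = -416*(21320 + (180668 + 0 + 0)) = -416*(21320 + 180668) = -416*201988 = -84027008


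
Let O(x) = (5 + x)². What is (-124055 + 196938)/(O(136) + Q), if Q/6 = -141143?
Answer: -72883/826977 ≈ -0.088132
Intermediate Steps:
Q = -846858 (Q = 6*(-141143) = -846858)
(-124055 + 196938)/(O(136) + Q) = (-124055 + 196938)/((5 + 136)² - 846858) = 72883/(141² - 846858) = 72883/(19881 - 846858) = 72883/(-826977) = 72883*(-1/826977) = -72883/826977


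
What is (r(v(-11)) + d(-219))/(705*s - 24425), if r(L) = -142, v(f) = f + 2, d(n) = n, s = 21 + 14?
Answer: -361/250 ≈ -1.4440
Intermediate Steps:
s = 35
v(f) = 2 + f
(r(v(-11)) + d(-219))/(705*s - 24425) = (-142 - 219)/(705*35 - 24425) = -361/(24675 - 24425) = -361/250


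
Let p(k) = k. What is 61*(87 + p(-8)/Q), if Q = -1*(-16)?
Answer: 10553/2 ≈ 5276.5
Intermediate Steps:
Q = 16
61*(87 + p(-8)/Q) = 61*(87 - 8/16) = 61*(87 - 8*1/16) = 61*(87 - 1/2) = 61*(173/2) = 10553/2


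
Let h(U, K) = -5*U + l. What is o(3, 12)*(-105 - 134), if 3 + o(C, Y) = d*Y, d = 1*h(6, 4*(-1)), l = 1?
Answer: 83889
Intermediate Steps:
h(U, K) = 1 - 5*U (h(U, K) = -5*U + 1 = 1 - 5*U)
d = -29 (d = 1*(1 - 5*6) = 1*(1 - 30) = 1*(-29) = -29)
o(C, Y) = -3 - 29*Y
o(3, 12)*(-105 - 134) = (-3 - 29*12)*(-105 - 134) = (-3 - 348)*(-239) = -351*(-239) = 83889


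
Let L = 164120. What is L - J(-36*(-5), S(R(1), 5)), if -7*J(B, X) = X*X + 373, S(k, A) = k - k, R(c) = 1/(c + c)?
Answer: 1149213/7 ≈ 1.6417e+5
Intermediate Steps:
R(c) = 1/(2*c)
S(k, A) = 0
J(B, X) = -373/7 - X²/7 (J(B, X) = -(X*X + 373)/7 = -(X² + 373)/7 = -(373 + X²)/7 = -373/7 - X²/7)
L - J(-36*(-5), S(R(1), 5)) = 164120 - (-373/7 - ⅐*0²) = 164120 - (-373/7 - ⅐*0) = 164120 - (-373/7 + 0) = 164120 - 1*(-373/7) = 164120 + 373/7 = 1149213/7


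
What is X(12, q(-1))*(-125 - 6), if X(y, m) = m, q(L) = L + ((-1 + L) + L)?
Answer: 524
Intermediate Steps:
q(L) = -1 + 3*L (q(L) = L + (-1 + 2*L) = -1 + 3*L)
X(12, q(-1))*(-125 - 6) = (-1 + 3*(-1))*(-125 - 6) = (-1 - 3)*(-131) = -4*(-131) = 524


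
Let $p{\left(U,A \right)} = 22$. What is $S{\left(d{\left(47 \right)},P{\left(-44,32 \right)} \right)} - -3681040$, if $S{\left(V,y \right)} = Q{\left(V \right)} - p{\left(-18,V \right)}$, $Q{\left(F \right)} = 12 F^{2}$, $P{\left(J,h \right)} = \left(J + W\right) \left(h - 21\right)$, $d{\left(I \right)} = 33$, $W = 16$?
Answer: $3694086$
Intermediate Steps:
$P{\left(J,h \right)} = \left(-21 + h\right) \left(16 + J\right)$ ($P{\left(J,h \right)} = \left(J + 16\right) \left(h - 21\right) = \left(16 + J\right) \left(-21 + h\right) = \left(-21 + h\right) \left(16 + J\right)$)
$S{\left(V,y \right)} = -22 + 12 V^{2}$ ($S{\left(V,y \right)} = 12 V^{2} - 22 = -22 + 12 V^{2}$)
$S{\left(d{\left(47 \right)},P{\left(-44,32 \right)} \right)} - -3681040 = \left(-22 + 12 \cdot 33^{2}\right) - -3681040 = \left(-22 + 12 \cdot 1089\right) + 3681040 = \left(-22 + 13068\right) + 3681040 = 13046 + 3681040 = 3694086$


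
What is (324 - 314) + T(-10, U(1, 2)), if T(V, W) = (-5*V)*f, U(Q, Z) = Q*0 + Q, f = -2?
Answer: -90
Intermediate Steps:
U(Q, Z) = Q (U(Q, Z) = 0 + Q = Q)
T(V, W) = 10*V (T(V, W) = -5*V*(-2) = 10*V)
(324 - 314) + T(-10, U(1, 2)) = (324 - 314) + 10*(-10) = 10 - 100 = -90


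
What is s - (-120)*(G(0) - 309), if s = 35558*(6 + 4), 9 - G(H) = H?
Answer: 319580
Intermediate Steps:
G(H) = 9 - H
s = 355580 (s = 35558*10 = 355580)
s - (-120)*(G(0) - 309) = 355580 - (-120)*((9 - 1*0) - 309) = 355580 - (-120)*((9 + 0) - 309) = 355580 - (-120)*(9 - 309) = 355580 - (-120)*(-300) = 355580 - 1*36000 = 355580 - 36000 = 319580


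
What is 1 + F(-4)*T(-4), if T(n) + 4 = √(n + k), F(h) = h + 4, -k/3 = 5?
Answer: 1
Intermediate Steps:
k = -15 (k = -3*5 = -15)
F(h) = 4 + h
T(n) = -4 + √(-15 + n) (T(n) = -4 + √(n - 15) = -4 + √(-15 + n))
1 + F(-4)*T(-4) = 1 + (4 - 4)*(-4 + √(-15 - 4)) = 1 + 0*(-4 + √(-19)) = 1 + 0*(-4 + I*√19) = 1 + 0 = 1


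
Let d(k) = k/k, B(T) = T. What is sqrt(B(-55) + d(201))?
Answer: 3*I*sqrt(6) ≈ 7.3485*I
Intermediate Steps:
d(k) = 1
sqrt(B(-55) + d(201)) = sqrt(-55 + 1) = sqrt(-54) = 3*I*sqrt(6)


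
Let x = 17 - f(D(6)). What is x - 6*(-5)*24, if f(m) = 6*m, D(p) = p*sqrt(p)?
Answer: 737 - 36*sqrt(6) ≈ 648.82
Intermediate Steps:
D(p) = p**(3/2)
x = 17 - 36*sqrt(6) (x = 17 - 6*6**(3/2) = 17 - 6*6*sqrt(6) = 17 - 36*sqrt(6) ≈ -71.182)
x - 6*(-5)*24 = (17 - 36*sqrt(6)) - 6*(-5)*24 = (17 - 36*sqrt(6)) + 30*24 = (17 - 36*sqrt(6)) + 720 = 737 - 36*sqrt(6)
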